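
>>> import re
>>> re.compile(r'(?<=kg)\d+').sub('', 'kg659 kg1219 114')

Because the assertion is zero-width, the text it checks is not consumed and won't appear in the result.
Matches: at [2:5] → '659'; at [8:12] → '1219'.
Each match is replaced by ''.

'kg kg 114'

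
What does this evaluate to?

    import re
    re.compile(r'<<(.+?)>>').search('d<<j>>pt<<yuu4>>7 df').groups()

('j',)

`re.search` tries every starting position until one works.
The match spans [1:6] → '<<j>>'.
Captured: group 1 = 'j'.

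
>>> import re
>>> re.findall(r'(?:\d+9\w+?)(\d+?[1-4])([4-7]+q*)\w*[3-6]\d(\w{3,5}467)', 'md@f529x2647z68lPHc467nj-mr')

[('264', '7', 'lPHc467')]

Pattern: one or more of a digit, then a literal '9', then one or more of a word character (lazy) (non-capturing group); then one or more of a digit (lazy), then a character in [1-4] (captured); then one or more of a character in [4-7], then zero or more of a literal 'q' (captured); then zero or more of a word character, then a character in [3-6]; then a digit; then 3 to 5 of a word character, then the literal '467' (captured).
Scanning left to right: at [4:22] match '529x2647z68lPHc467', groups = ('264', '7', 'lPHc467').
Multiple groups make `findall` return tuples — one 3-tuple for the one match.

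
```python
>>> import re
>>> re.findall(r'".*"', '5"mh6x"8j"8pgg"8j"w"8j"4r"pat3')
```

['"mh6x"8j"8pgg"8j"w"8j"4r"']

No capturing groups, so `findall` returns the 1 full match string.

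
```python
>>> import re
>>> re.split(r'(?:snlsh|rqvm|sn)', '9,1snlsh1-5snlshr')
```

['9,1', '1-5', 'r']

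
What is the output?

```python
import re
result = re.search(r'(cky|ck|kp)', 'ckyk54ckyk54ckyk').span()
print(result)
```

Alternation tries branches left to right and keeps the first one that lets the overall match succeed at that position.
`re.search` tries every starting position until one works.
The match spans [0:3] → 'cky'.
Captured: group 1 = 'cky'.

(0, 3)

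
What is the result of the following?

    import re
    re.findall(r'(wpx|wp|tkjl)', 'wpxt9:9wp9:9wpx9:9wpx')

The regex engine tests alternatives in the order written; an earlier branch that matches wins even if a later one would match more.
Matches: at [0:3] match 'wpx', group 1 = 'wpx'; at [7:9] match 'wp', group 1 = 'wp'; at [12:15] match 'wpx', group 1 = 'wpx'; at [18:21] match 'wpx', group 1 = 'wpx'.
One capturing group, so `findall` returns just the captured substring from each match — 4 in all.

['wpx', 'wp', 'wpx', 'wpx']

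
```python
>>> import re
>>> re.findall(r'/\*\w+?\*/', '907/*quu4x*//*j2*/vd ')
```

['/*quu4x*/', '/*j2*/']

Matches: at [3:12] → '/*quu4x*/'; at [12:18] → '/*j2*/'.
No capturing groups, so `findall` returns the 2 full match strings.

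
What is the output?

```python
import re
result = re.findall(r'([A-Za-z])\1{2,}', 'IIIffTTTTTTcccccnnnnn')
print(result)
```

['I', 'T', 'c', 'n']

After group 1 captures some text, `\1` only succeeds where that same text appears again.
Scanning left to right: at [0:3] match 'III', group 1 = 'I'; at [5:11] match 'TTTTTT', group 1 = 'T'; at [11:16] match 'ccccc', group 1 = 'c'; at [16:21] match 'nnnnn', group 1 = 'n'.
With a single group, `findall` returns only what that group captured — 4 items.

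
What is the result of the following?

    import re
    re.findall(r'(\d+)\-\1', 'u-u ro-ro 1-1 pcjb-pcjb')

['1']

`\1` is not a pattern — it's the concrete string captured by group 1, re-applied verbatim.
One capturing group, so `findall` returns just the captured substring from the one match — 1 in all.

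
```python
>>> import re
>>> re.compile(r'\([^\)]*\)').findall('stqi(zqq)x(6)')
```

['(zqq)', '(6)']

Since nothing is captured, `findall` lists the 2 matched substrings directly.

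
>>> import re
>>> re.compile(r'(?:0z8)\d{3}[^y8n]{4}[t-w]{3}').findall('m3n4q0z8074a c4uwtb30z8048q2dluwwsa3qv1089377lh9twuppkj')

['0z8074a c4uwt', '0z8048q2dluww']

The pattern matches a literal '0', then the literal 'z8' (non-capturing group); then exactly 3 of a digit, then exactly 4 of any character except [y8n], then exactly 3 of a character in [t-w].
Scanning left to right: at [5:18] → '0z8074a c4uwt'; at [20:33] → '0z8048q2dluww'.
No capturing groups, so `findall` returns the 2 full match strings.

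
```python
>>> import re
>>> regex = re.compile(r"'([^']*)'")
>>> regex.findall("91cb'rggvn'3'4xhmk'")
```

['rggvn', '4xhmk']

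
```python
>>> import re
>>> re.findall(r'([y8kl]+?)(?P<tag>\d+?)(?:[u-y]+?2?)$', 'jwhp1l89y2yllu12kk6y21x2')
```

This matches one or more of one of [y8kl] (lazy) (captured); then one or more of a digit (lazy) (captured as 'tag'); then one or more of a character in [u-y] (lazy), then optionally the literal '2' (non-capturing group); then anchored at the end.
With 2 capturing groups, `findall` returns a 2-tuple per match.

[('y', '21')]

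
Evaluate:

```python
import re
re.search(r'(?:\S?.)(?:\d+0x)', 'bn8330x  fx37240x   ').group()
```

'bn8330x'

The match spans [0:7] → 'bn8330x'.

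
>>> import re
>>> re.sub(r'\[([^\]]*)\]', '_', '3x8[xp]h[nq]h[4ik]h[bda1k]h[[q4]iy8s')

Each match is replaced by '_'.

'3x8_h_h_h_h_iy8s'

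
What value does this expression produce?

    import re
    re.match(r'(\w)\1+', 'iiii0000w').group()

'iiii'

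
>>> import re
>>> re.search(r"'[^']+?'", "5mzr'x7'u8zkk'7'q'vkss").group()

`re.search` tries every starting position until one works.
The match spans [4:8] → "'x7'".

"'x7'"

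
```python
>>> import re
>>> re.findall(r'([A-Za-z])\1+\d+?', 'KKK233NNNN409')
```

['K', 'N']

`\1` is not a pattern — it's the concrete string captured by group 1, re-applied verbatim.
Matches: at [0:4] match 'KKK2', group 1 = 'K'; at [6:11] match 'NNNN4', group 1 = 'N'.
One capturing group, so `findall` returns just the captured substring from each match — 2 in all.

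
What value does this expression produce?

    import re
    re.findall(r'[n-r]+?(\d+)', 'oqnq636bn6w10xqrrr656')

['636', '6', '656']

`findall` collects group 1 from each match (3 total).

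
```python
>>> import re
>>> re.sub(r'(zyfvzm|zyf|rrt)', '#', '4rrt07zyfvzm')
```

'4#07#'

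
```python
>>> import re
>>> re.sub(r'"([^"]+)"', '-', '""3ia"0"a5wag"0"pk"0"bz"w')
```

'"-0-0-0-w'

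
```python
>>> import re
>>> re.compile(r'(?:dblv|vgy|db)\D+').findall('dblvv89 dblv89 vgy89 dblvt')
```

['dblvv', 'dblv', 'dblvt']

Walking the string: at [0:5] → 'dblvv'; at [8:12] → 'dblv'; at [21:26] → 'dblvt'.
`findall` yields the raw match text (3 of them) because the pattern has no groups.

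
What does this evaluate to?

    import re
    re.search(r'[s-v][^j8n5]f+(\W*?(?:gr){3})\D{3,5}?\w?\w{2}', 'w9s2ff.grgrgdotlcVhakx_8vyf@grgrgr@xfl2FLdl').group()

'vyf@grgrgr@xfl2F'

A `+?`/`*?`/`{m,n}?` starts at its minimum and grows only as far as needed for what follows to match.
The match spans [24:40] → 'vyf@grgrgr@xfl2F'.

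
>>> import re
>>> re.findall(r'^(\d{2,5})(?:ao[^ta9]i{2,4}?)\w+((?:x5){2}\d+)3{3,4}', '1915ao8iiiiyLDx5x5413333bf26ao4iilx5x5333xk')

[('1915', 'x5x5413')]

This matches anchored at the start of the string; then 2 to 5 of a digit (captured); then the literal 'ao', then any character except [ta9], then 2 to 4 of a literal 'i' (lazy) (non-capturing group); then one or more of a word character; then the literal 'x5' repeated 2 times, then one or more of a digit (captured); then 3 to 4 of a literal '3'.
2 groups means the one result is a tuple of 2 captured strings — 1 here.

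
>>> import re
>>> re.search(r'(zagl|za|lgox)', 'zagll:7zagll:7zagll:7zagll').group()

'zagl'

Branches in `(...|...)` are attempted left-to-right; the first branch that allows the whole pattern to succeed is taken.
The match spans [0:4] → 'zagl'.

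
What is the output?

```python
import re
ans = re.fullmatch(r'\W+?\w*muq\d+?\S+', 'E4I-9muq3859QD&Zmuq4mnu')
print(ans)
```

The pattern matches one or more of a non-word character (lazy); then zero or more of a word character, then the literal 'muq'; then one or more of a digit (lazy), then one or more of a non-whitespace character.
For `fullmatch`, every character of the input must be accounted for by the pattern.
Here there's no way to consume every character, so the call returns None.

None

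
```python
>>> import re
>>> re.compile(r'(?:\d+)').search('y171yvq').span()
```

This matches one or more of a digit (non-capturing group).
`re.search` tries every starting position until one works.
The match spans [1:4] → '171'.

(1, 4)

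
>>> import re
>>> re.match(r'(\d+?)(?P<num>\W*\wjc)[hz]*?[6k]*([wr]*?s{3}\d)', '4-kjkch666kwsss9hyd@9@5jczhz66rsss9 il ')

None

`match` is anchored at position 0; if the pattern doesn't fit there, it returns None.
Here the string doesn't start with a match, so the call returns None.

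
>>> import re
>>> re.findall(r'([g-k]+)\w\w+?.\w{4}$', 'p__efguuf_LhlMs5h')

['g']

Pattern: one or more of a character in [g-k] (captured); then a word character, then one or more of a word character (lazy); then any character, then exactly 4 of a word character; then anchored at the end.
Because there's exactly one group, `findall` drops the full match and keeps group 1 from the one hit.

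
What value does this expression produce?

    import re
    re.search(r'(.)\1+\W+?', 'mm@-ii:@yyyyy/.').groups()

('m',)

The match spans [0:3] → 'mm@'.
Captured: group 1 = 'm'.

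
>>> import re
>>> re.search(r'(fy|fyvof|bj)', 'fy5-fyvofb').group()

'fy'

Unlike `match`, `search` isn't anchored — it looks for the pattern anywhere in the string.
The match spans [0:2] → 'fy'.
Captured: group 1 = 'fy'.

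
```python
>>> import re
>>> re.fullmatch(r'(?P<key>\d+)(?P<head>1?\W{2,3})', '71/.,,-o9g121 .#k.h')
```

Pattern: one or more of a digit (captured as 'key'); then optionally a literal '1', then 2 to 3 of a non-word character (captured as 'head').
For `fullmatch`, every character of the input must be accounted for by the pattern.
Here the string isn't matched end-to-end, so the call returns None.

None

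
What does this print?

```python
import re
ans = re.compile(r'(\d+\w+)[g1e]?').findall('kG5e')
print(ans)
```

One capturing group, so `findall` returns just the captured substring from the one match — 1 in all.

['5e']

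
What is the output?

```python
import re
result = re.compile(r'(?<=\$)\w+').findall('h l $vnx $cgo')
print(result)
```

Because the assertion is zero-width, the text it checks is not consumed and won't appear in the result.
No capturing groups, so `findall` returns the 2 full match strings.

['vnx', 'cgo']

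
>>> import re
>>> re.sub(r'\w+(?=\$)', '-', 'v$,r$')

'-$,-$'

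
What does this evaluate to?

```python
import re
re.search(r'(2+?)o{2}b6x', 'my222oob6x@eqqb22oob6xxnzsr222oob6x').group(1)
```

The match spans [2:10] → '222oob6x'.
Captured: group 1 = '222'.

'222'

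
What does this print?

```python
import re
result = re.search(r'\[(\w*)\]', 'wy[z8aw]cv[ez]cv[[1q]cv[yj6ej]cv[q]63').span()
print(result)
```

(2, 8)

The match spans [2:8] → '[z8aw]'.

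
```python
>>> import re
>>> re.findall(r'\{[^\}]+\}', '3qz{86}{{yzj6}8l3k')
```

`findall` yields the raw match text (2 of them) because the pattern has no groups.

['{86}', '{{yzj6}']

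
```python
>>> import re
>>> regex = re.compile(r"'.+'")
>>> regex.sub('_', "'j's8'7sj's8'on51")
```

'_on51'

Matches: at [0:13] → "'j's8'7sj's8'".
Each match is replaced by '_'.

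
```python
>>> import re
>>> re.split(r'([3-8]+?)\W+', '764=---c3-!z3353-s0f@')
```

Pattern: one or more of a character in [3-8] (lazy) (captured); then one or more of a non-word character.
The group in the pattern means `split` returns the separators' captures alongside the pieces.

['', '764', 'c', '3', 'z', '3353', 's0f@']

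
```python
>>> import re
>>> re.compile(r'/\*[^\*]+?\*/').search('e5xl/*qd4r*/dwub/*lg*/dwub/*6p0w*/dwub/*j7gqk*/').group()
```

'/*qd4r*/'

The match spans [4:12] → '/*qd4r*/'.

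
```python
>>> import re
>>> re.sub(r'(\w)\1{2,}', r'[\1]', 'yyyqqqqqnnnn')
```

'[y][q][n]'

The backreference `\1` re-matches whatever the first group consumed, character for character.
The replacement refers to a captured group, so each match is rewritten using its own captured text.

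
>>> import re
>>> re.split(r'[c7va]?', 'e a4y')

This matches optionally one of [c7va].
The string is cut at each match, leaving 7 pieces.

['', 'e', ' ', '', '4', 'y', '']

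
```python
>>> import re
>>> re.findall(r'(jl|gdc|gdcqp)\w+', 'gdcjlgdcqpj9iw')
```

One capturing group, so `findall` returns just the captured substring from the one match — 1 in all.

['gdc']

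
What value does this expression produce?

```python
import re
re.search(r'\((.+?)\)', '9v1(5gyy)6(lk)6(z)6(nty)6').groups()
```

The match spans [3:9] → '(5gyy)'.
Captured: group 1 = '5gyy'.

('5gyy',)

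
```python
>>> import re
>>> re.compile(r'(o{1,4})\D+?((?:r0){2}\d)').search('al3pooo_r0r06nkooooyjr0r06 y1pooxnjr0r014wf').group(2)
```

'r0r06'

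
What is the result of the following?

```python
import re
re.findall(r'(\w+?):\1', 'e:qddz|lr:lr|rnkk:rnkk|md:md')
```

The backreference `\1` re-matches whatever the first group consumed, character for character.
`findall` collects group 1 from each match (3 total).

['lr', 'rnkk', 'md']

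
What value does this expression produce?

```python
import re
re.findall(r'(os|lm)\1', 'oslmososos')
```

`\1` is not a pattern — it's the concrete string captured by group 1, re-applied verbatim.
Walking the string: at [4:8] match 'osos', group 1 = 'os'.
`findall` collects group 1 from the one match (1 total).

['os']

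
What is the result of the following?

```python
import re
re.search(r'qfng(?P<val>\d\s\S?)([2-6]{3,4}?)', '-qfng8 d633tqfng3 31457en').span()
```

(1, 11)

This matches the literal 'qfn', then a literal 'g'; then a digit, then whitespace, then optionally a non-whitespace character (captured as 'val'); then 3 to 4 of a character in [2-6] (lazy) (captured).
Unlike `match`, `search` isn't anchored — it looks for the pattern anywhere in the string.
The match spans [1:11] → 'qfng8 d633'.
Captured: group 1 = '8 d', group 2 = '633'.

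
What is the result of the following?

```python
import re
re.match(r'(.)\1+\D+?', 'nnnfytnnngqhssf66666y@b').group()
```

`match` is anchored at position 0; if the pattern doesn't fit there, it returns None.
The match spans [0:4] → 'nnnf'.

'nnnf'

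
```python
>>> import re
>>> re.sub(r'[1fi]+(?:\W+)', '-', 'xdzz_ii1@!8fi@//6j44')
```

'xdzz_-8-6j44'

This matches one or more of one of [1fi]; then one or more of a non-word character (non-capturing group).
Matches: at [5:10] → 'ii1@!'; at [11:16] → 'fi@//'.
Each match is replaced by '-'.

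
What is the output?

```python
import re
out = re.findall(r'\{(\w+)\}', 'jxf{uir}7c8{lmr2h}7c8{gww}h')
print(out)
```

['uir', 'lmr2h', 'gww']

Scanning left to right: at [3:8] match '{uir}', group 1 = 'uir'; at [11:18] match '{lmr2h}', group 1 = 'lmr2h'; at [21:26] match '{gww}', group 1 = 'gww'.
`findall` collects group 1 from each match (3 total).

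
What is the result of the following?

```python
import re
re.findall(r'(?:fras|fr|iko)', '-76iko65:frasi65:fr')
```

['iko', 'fras', 'fr']

`|` is ordered: at each position the engine commits to the first alternative that works.
Walking the string: at [3:6] → 'iko'; at [9:13] → 'fras'; at [17:19] → 'fr'.
Since nothing is captured, `findall` lists the 3 matched substrings directly.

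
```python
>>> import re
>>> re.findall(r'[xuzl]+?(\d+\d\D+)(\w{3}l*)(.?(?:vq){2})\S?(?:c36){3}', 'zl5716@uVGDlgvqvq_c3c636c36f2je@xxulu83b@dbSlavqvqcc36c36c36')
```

[('83b@db', 'Sla', 'vqvq')]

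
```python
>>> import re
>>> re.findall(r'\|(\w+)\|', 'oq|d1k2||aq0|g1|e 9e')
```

Walking the string: at [2:8] match '|d1k2|', group 1 = 'd1k2'; at [8:13] match '|aq0|', group 1 = 'aq0'.
One capturing group, so `findall` returns just the captured substring from each match — 2 in all.

['d1k2', 'aq0']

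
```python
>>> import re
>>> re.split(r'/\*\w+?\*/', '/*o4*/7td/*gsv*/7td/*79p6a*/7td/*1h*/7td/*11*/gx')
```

['', '7td', '7td', '7td', '7td', 'gx']

Matches to split on: at [0:6] → '/*o4*/'; at [9:16] → '/*gsv*/'; at [19:28] → '/*79p6a*/'; at [31:37] → '/*1h*/'; at [40:46] → '/*11*/'.
Splitting on the pattern gives 6 pieces.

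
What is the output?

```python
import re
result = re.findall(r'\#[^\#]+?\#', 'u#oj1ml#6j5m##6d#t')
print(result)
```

['#oj1ml#', '#6d#']

Scanning left to right: at [1:8] → '#oj1ml#'; at [13:17] → '#6d#'.
`findall` yields the raw match text (2 of them) because the pattern has no groups.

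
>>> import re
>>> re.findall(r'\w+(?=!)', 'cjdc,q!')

['q']

Lookahead/lookbehind check context without consuming it, so the matched span excludes the asserted characters.
Walking the string: at [5:6] → 'q'.
Since nothing is captured, `findall` lists the 1 matched substring directly.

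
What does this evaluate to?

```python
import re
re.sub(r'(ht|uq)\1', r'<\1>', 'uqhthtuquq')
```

`\1` has to match the exact text group 1 already captured.
Each match is replaced using the text its own group 1 captured.

'uq<ht><uq>'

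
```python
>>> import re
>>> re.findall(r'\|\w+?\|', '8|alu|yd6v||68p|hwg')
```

Scanning left to right: at [1:6] → '|alu|'; at [11:16] → '|68p|'.
Since nothing is captured, `findall` lists the 2 matched substrings directly.

['|alu|', '|68p|']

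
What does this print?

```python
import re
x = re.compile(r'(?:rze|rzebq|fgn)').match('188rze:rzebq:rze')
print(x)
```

`re.match` only tries the pattern at the start of the string.
Here position 0 doesn't satisfy it, so the call returns None.

None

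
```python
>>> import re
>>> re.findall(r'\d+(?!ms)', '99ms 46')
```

['9', '46']

The negative lookaround is zero-width — it rules out positions where the adjacent text would match, without consuming anything.
Since nothing is captured, `findall` lists the 2 matched substrings directly.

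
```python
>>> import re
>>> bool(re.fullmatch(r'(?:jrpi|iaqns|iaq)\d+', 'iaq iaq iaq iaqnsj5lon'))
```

`re.fullmatch` is like wrapping the pattern in `^…$` (in single-line mode).
Here there's no way to consume every character, so the call returns None, and `bool(None)` is False.

False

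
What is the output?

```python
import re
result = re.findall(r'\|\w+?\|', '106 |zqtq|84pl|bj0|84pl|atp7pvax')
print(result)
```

No capturing groups, so `findall` returns the 2 full match strings.

['|zqtq|', '|bj0|']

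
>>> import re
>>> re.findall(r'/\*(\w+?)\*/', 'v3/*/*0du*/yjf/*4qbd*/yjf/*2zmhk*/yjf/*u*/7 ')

Walking the string: at [4:11] match '/*0du*/', group 1 = '0du'; at [14:22] match '/*4qbd*/', group 1 = '4qbd'; at [25:34] match '/*2zmhk*/', group 1 = '2zmhk'; at [37:42] match '/*u*/', group 1 = 'u'.
With a single group, `findall` returns only what that group captured — 4 items.

['0du', '4qbd', '2zmhk', 'u']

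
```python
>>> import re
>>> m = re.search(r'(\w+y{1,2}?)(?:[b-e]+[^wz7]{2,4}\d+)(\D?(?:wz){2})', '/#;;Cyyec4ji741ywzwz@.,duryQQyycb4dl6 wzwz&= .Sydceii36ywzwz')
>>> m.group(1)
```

The match spans [4:20] → 'Cyyec4ji741ywzwz'.
Captured: group 1 = 'Cyy', group 2 = 'ywzwz'.

'Cyy'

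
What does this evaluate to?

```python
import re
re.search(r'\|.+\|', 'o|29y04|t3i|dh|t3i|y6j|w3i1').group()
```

'|29y04|t3i|dh|t3i|y6j|'

`re.search` tries every starting position until one works.
The match spans [1:23] → '|29y04|t3i|dh|t3i|y6j|'.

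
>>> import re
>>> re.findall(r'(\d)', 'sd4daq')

['4']

`findall` collects group 1 from the one match (1 total).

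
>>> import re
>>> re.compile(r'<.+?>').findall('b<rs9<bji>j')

No capturing groups, so `findall` returns the 1 full match string.

['<rs9<bji>']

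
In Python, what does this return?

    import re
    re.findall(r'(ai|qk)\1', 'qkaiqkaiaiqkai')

['ai']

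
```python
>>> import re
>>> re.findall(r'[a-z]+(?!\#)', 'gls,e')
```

`(?!…)`/`(?<!…)` only lets a position through if the neighbouring text does NOT match; no characters are consumed.
Scanning left to right: at [0:3] → 'gls'; at [4:5] → 'e'.
With no groups in the pattern, `findall` gives back each whole match — 2 here.

['gls', 'e']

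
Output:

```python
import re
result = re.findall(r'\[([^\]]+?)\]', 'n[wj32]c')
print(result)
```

['wj32']

Walking the string: at [1:7] match '[wj32]', group 1 = 'wj32'.
One capturing group, so `findall` returns just the captured substring from the one match — 1 in all.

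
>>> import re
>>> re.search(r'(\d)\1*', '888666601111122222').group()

'888'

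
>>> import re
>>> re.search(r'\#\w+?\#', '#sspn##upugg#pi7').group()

'#sspn#'

The match spans [0:6] → '#sspn#'.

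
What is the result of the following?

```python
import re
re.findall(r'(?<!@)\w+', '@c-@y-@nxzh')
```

['xzh']

The negative lookahead/lookbehind blocks any match where the forbidden context is present.
Walking the string: at [8:11] → 'xzh'.
`findall` yields the raw match text (1 of them) because the pattern has no groups.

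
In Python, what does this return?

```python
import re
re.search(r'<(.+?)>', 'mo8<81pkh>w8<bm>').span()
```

`re.search` tries every starting position until one works.
The match spans [3:10] → '<81pkh>'.
Captured: group 1 = '81pkh'.

(3, 10)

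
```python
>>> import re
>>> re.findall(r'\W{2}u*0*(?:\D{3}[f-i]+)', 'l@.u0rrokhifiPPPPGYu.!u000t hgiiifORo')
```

This matches exactly 2 of a non-word character, then zero or more of a literal 'u', then zero or more of a literal '0'; then exactly 3 of a non-digit, then one or more of a character in [f-i] (non-capturing group).
Since nothing is captured, `findall` lists the 1 matched substring directly.

['.!u000t hgiiif']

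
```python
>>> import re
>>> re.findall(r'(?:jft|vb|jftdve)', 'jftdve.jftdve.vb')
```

['jft', 'jft', 'vb']

The regex engine tests alternatives in the order written; an earlier branch that matches wins even if a later one would match more.
Matches: at [0:3] → 'jft'; at [7:10] → 'jft'; at [14:16] → 'vb'.
Since nothing is captured, `findall` lists the 3 matched substrings directly.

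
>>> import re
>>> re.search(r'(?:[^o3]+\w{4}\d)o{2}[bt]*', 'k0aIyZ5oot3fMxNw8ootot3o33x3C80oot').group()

'k0aIyZ5oot'

The pattern matches one or more of any character except [o3], then exactly 4 of a word character, then a digit (non-capturing group); then exactly 2 of the literal 'o', then zero or more of one of [bt].
Unlike `match`, `search` isn't anchored — it looks for the pattern anywhere in the string.
The match spans [0:10] → 'k0aIyZ5oot'.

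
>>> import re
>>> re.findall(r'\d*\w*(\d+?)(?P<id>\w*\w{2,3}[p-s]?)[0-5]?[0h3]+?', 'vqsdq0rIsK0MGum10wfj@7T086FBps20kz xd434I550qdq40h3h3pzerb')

[('0', 'MGum1'), ('6', 'FBps2'), ('0', 'h3h')]

The pattern matches zero or more of a digit, then zero or more of a word character; then one or more of a digit (lazy) (captured); then zero or more of a word character, then 2 to 3 of a word character, then optionally a character in [p-s] (captured as 'id'); then optionally a character in [0-5]; then one or more of one of [0h3] (lazy).
`findall` packs the 2 group values into a tuple for every match.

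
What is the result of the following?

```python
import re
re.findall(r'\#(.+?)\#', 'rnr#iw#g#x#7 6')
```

The `?` after the quantifier makes it lazy — it takes as little as possible before letting the rest of the pattern try.
Walking the string: at [3:7] match '#iw#', group 1 = 'iw'; at [8:11] match '#x#', group 1 = 'x'.
Because there's exactly one group, `findall` drops the full match and keeps group 1 from each hit.

['iw', 'x']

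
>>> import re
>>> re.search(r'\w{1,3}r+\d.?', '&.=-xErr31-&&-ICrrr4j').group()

'xErr31'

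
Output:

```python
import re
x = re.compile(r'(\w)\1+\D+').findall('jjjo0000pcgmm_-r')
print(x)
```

['j', '0']

`\1` is not a pattern — it's the concrete string captured by group 1, re-applied verbatim.
Matches: at [0:4] match 'jjjo', group 1 = 'j'; at [4:16] match '0000pcgmm_-r', group 1 = '0'.
With a single group, `findall` returns only what that group captured — 2 items.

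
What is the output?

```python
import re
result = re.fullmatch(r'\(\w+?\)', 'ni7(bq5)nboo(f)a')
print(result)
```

`fullmatch` succeeds only if the pattern covers the string from start to end.
Here there's no way to consume every character, so the call returns None.

None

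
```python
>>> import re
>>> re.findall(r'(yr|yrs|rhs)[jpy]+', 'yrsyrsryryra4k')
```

['yrs', 'yr']

Because there's exactly one group, `findall` drops the full match and keeps group 1 from each hit.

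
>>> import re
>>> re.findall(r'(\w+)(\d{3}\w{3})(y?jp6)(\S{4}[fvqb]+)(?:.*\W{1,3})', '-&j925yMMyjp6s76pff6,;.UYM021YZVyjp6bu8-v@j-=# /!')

[('j', '925yMM', 'yjp6', 's76pff')]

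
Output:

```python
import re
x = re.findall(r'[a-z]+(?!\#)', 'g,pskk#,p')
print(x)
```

['g', 'psk', 'p']

The negative lookahead/lookbehind blocks any match where the forbidden context is present.
Walking the string: at [0:1] → 'g'; at [2:5] → 'psk'; at [8:9] → 'p'.
`findall` yields the raw match text (3 of them) because the pattern has no groups.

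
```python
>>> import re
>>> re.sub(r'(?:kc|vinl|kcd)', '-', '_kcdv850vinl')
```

`|` is ordered: at each position the engine commits to the first alternative that works.
Matches: at [1:3] → 'kc'; at [8:12] → 'vinl'.
`sub` substitutes '-' at each match site.

'_-dv850-'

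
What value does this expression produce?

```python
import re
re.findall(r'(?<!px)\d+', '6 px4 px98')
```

['6', '8']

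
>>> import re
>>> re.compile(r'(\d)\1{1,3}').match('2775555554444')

A backreference is literal: `\1` must see the identical characters the first group matched.
With `match`, the pattern is implicitly anchored at the beginning.
Here position 0 doesn't satisfy it, so the call returns None.

None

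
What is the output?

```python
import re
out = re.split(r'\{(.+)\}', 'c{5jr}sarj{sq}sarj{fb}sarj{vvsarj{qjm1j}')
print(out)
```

Matches to split on: at [1:40] → '{5jr}sarj{sq}sarj{fb}sarj{vvsarj{qjm1j}'.
The group in the pattern means `split` returns the separators' captures alongside the pieces.

['c', '5jr}sarj{sq}sarj{fb}sarj{vvsarj{qjm1j', '']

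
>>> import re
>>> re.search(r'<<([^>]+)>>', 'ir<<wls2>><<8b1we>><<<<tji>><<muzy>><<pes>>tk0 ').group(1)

'wls2'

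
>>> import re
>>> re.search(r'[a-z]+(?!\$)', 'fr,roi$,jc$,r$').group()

'fr'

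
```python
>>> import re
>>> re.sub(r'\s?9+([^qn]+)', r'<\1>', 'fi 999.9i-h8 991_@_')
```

The pattern matches optionally whitespace, then one or more of a literal '9'; then one or more of any character except [qn] (captured).
`\1` in the replacement pulls in group 1's text for each match.

'fi<.9i-h8 991_@_>'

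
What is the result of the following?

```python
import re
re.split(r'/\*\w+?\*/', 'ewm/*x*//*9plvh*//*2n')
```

['ewm', '', '/*2n']

Matches to split on: at [3:8] → '/*x*/'; at [8:17] → '/*9plvh*/'.
The string is cut at each match, leaving 3 pieces.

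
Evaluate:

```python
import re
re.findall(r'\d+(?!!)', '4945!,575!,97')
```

`(?!…)`/`(?<!…)` only lets a position through if the neighbouring text does NOT match; no characters are consumed.
With no groups in the pattern, `findall` gives back each whole match — 3 here.

['494', '57', '97']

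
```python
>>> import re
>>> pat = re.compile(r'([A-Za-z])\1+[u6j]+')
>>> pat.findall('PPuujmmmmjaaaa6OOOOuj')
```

['P', 'm', 'a', 'O']

After group 1 captures some text, `\1` only succeeds where that same text appears again.
Matches: at [0:5] match 'PPuuj', group 1 = 'P'; at [5:10] match 'mmmmj', group 1 = 'm'; at [10:15] match 'aaaa6', group 1 = 'a'; at [15:21] match 'OOOOuj', group 1 = 'O'.
With a single group, `findall` returns only what that group captured — 4 items.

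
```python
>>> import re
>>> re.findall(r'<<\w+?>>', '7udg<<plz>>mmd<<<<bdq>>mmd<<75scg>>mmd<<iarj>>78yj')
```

Scanning left to right: at [4:11] → '<<plz>>'; at [16:23] → '<<bdq>>'; at [26:35] → '<<75scg>>'; at [38:46] → '<<iarj>>'.
With no groups in the pattern, `findall` gives back each whole match — 4 here.

['<<plz>>', '<<bdq>>', '<<75scg>>', '<<iarj>>']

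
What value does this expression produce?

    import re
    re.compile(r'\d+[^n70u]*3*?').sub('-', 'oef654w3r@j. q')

This matches one or more of a digit; then zero or more of any character except [n70u], then zero or more of the literal '3' (lazy).
Matches: at [3:14] → '654w3r@j. q'.
Each match is replaced by '-'.

'oef-'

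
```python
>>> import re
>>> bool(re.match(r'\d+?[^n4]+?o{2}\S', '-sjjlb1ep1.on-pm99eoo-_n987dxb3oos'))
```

This matches one or more of a digit (lazy); then one or more of any character except [n4] (lazy), then exactly 2 of a literal 'o', then a non-whitespace character.
`match` is anchored at position 0; if the pattern doesn't fit there, it returns None.
Here the pattern fails at index 0, so the call returns None, and `bool(None)` is False.

False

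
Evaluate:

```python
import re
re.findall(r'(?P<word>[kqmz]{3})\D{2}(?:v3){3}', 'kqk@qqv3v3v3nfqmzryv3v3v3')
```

['qmz']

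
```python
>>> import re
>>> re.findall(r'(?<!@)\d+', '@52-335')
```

['2', '335']

The negative lookahead/lookbehind blocks any match where the forbidden context is present.
Since nothing is captured, `findall` lists the 2 matched substrings directly.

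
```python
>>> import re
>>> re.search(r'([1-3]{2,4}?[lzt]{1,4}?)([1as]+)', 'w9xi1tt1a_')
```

None

The pattern matches 2 to 4 of a character in [1-3] (lazy), then 1 to 4 of one of [lzt] (lazy) (captured); then one or more of one of [1as] (captured).
Unlike `match`, `search` isn't anchored — it looks for the pattern anywhere in the string.
Here the pattern never matches, so the call returns None.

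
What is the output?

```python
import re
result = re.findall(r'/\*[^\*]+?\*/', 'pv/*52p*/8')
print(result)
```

No capturing groups, so `findall` returns the 1 full match string.

['/*52p*/']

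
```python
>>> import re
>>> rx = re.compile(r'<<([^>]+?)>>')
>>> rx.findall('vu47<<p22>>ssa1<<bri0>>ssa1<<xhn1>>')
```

['p22', 'bri0', 'xhn1']

One capturing group, so `findall` returns just the captured substring from each match — 3 in all.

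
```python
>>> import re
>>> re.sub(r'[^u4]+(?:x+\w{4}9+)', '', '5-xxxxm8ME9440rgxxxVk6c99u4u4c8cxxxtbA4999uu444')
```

'44u4u4uu444'

This matches one or more of any character except [u4]; then one or more of the literal 'x', then exactly 4 of a word character, then one or more of the literal '9' (non-capturing group).
Matches: at [0:11] → '5-xxxxm8ME9'; at [13:25] → '0rgxxxVk6c99'; at [29:42] → 'c8cxxxtbA4999'.
`sub` substitutes '' at each match site.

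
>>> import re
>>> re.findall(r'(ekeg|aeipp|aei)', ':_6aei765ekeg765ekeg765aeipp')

Alternation tries branches left to right and keeps the first one that lets the overall match succeed at that position.
Scanning left to right: at [3:6] match 'aei', group 1 = 'aei'; at [9:13] match 'ekeg', group 1 = 'ekeg'; at [16:20] match 'ekeg', group 1 = 'ekeg'; at [23:28] match 'aeipp', group 1 = 'aeipp'.
One capturing group, so `findall` returns just the captured substring from each match — 4 in all.

['aei', 'ekeg', 'ekeg', 'aeipp']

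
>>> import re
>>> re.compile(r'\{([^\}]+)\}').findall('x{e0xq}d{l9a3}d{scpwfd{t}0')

Matches: at [1:7] match '{e0xq}', group 1 = 'e0xq'; at [8:14] match '{l9a3}', group 1 = 'l9a3'; at [15:25] match '{scpwfd{t}', group 1 = 'scpwfd{t'.
One capturing group, so `findall` returns just the captured substring from each match — 3 in all.

['e0xq', 'l9a3', 'scpwfd{t']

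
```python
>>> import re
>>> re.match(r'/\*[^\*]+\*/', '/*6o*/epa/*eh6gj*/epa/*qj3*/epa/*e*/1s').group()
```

With `match`, the pattern is implicitly anchored at the beginning.
The match spans [0:6] → '/*6o*/'.

'/*6o*/'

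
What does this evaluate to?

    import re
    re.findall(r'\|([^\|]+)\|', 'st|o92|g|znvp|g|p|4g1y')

Walking the string: at [2:7] match '|o92|', group 1 = 'o92'; at [8:14] match '|znvp|', group 1 = 'znvp'; at [15:18] match '|p|', group 1 = 'p'.
`findall` collects group 1 from each match (3 total).

['o92', 'znvp', 'p']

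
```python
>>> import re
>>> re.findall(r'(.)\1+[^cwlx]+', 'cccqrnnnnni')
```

After group 1 captures some text, `\1` only succeeds where that same text appears again.
`findall` collects group 1 from the one match (1 total).

['c']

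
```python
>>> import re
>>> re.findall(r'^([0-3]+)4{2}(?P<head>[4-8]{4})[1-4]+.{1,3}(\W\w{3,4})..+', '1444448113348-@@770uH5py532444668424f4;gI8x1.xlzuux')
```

The pattern matches anchored at the start of the string; then one or more of a character in [0-3] (captured); then exactly 2 of a literal '4'; then exactly 4 of a character in [4-8] (captured as 'head'); then one or more of a character in [1-4], then 1 to 3 of any character; then a non-word character, then 3 to 4 of a word character (captured); then any character, then one or more of any character.
3 groups means the one result is a tuple of 3 captured strings — 1 here.

[('1', '4448', '@770u')]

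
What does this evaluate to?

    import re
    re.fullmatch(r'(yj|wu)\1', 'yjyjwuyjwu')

None

`\1` has to match the exact text group 1 already captured.
`re.fullmatch` is like wrapping the pattern in `^…$` (in single-line mode).
Here the pattern can't cover the whole string, so the call returns None.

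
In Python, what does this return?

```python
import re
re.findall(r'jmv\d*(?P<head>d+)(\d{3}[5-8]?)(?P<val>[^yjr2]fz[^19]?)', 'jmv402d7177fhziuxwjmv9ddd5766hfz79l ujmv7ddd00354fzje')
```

[('ddd', '5766', 'hfz7'), ('ddd', '0035', '4fzj')]

The pattern matches the literal 'jmv', then zero or more of a digit; then one or more of a literal 'd' (captured as 'head'); then exactly 3 of a digit, then optionally a character in [5-8] (captured); then any character except [yjr2], then the literal 'fz', then optionally any character except [19] (captured as 'val').
Matches: at [18:33] match 'jmv9ddd5766hfz7', groups = ('ddd', '5766', 'hfz7'); at [37:52] match 'jmv7ddd00354fzj', groups = ('ddd', '0035', '4fzj').
With 3 capturing groups, `findall` returns a 3-tuple per match.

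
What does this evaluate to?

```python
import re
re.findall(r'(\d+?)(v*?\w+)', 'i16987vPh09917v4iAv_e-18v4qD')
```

[('1', '6987vPh09917v4iAv_e'), ('1', '8v4qD')]

Pattern: one or more of a digit (lazy) (captured); then zero or more of the literal 'v' (lazy), then one or more of a word character (captured).
A non-greedy quantifier consumes as few characters as it can — just enough that the remainder of the pattern still matches from where it stops; whatever follows it matches normally.
Matches: at [1:21] match '16987vPh09917v4iAv_e', groups = ('1', '6987vPh09917v4iAv_e'); at [22:28] match '18v4qD', groups = ('1', '8v4qD').
`findall` packs the 2 group values into a tuple for every match.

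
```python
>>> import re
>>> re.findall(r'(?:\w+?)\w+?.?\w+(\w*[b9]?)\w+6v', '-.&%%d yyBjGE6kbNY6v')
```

['']

The pattern matches one or more of a word character (lazy) (non-capturing group); then one or more of a word character (lazy), then optionally any character, then one or more of a word character; then zero or more of a word character, then optionally one of [b9] (captured); then one or more of a word character, then the literal '6v'.
Because there's exactly one group, `findall` drops the full match and keeps group 1 from the one hit.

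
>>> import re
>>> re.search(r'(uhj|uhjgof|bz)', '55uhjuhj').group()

The match spans [2:5] → 'uhj'.

'uhj'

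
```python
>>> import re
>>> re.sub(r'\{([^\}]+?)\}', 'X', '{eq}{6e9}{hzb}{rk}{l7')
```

Each match is replaced by 'X'.

'XXXX{l7'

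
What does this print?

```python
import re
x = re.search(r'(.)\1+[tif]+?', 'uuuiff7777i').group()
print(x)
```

The backreference `\1` re-matches whatever the first group consumed, character for character.
The match spans [0:4] → 'uuui'.

uuui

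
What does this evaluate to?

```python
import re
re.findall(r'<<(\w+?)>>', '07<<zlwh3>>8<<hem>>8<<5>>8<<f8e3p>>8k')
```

['zlwh3', 'hem', '5', 'f8e3p']

Walking the string: at [2:11] match '<<zlwh3>>', group 1 = 'zlwh3'; at [12:19] match '<<hem>>', group 1 = 'hem'; at [20:25] match '<<5>>', group 1 = '5'; at [26:35] match '<<f8e3p>>', group 1 = 'f8e3p'.
`findall` collects group 1 from each match (4 total).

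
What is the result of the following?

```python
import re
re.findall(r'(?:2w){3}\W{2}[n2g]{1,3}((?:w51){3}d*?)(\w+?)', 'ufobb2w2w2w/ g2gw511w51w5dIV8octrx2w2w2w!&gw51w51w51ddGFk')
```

With 2 capturing groups, `findall` returns a 2-tuple per match.

[('w51w51w51', 'd')]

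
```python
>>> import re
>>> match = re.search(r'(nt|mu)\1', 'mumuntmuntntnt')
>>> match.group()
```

'mumu'

`\1` is not a pattern — it's the concrete string captured by group 1, re-applied verbatim.
The match spans [0:4] → 'mumu'.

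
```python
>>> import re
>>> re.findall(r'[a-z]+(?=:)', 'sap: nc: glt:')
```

['sap', 'nc', 'glt']

Lookahead/lookbehind check context without consuming it, so the matched span excludes the asserted characters.
Walking the string: at [0:3] → 'sap'; at [5:7] → 'nc'; at [9:12] → 'glt'.
With no groups in the pattern, `findall` gives back each whole match — 3 here.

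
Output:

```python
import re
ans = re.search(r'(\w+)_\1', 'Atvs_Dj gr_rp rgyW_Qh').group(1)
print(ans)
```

The match spans [9:12] → 'r_r'.
Captured: group 1 = 'r'.

r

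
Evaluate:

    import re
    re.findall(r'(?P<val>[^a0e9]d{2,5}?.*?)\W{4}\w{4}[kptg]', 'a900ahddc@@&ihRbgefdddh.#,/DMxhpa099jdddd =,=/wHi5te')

['hddc@@&ihRbgefdddh', 'jdddd ']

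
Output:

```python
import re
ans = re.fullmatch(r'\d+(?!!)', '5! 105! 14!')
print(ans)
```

For `fullmatch`, every character of the input must be accounted for by the pattern.
Here the pattern can't cover the whole string, so the call returns None.

None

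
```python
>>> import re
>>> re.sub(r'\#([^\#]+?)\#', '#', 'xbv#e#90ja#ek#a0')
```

Matches: at [3:6] → '#e#'; at [10:14] → '#ek#'.
`sub` substitutes '#' at each match site.

'xbv#90ja#a0'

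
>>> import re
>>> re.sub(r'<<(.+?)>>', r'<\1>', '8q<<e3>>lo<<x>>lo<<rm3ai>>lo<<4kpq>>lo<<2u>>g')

Matches: at [2:8] → '<<e3>>'; at [10:15] → '<<x>>'; at [17:26] → '<<rm3ai>>'; at [28:36] → '<<4kpq>>'; at [38:44] → '<<2u>>'.
Each match is replaced using the text its own group 1 captured.

'8q<e3>lo<x>lo<rm3ai>lo<4kpq>lo<2u>g'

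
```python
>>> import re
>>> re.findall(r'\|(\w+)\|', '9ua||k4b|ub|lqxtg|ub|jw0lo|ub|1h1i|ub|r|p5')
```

['k4b', 'lqxtg', 'jw0lo', '1h1i', 'r']

Matches: at [4:9] match '|k4b|', group 1 = 'k4b'; at [11:18] match '|lqxtg|', group 1 = 'lqxtg'; at [20:27] match '|jw0lo|', group 1 = 'jw0lo'; at [29:35] match '|1h1i|', group 1 = '1h1i'; at [37:40] match '|r|', group 1 = 'r'.
`findall` collects group 1 from each match (5 total).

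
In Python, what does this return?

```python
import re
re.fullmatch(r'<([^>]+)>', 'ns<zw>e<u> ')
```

None

`re.fullmatch` requires the pattern to consume the entire string.
Here there's no way to consume every character, so the call returns None.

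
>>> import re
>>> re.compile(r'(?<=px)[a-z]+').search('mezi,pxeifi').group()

Because the assertion is zero-width, the text it checks is not consumed and won't appear in the result.
The match spans [7:11] → 'eifi'.

'eifi'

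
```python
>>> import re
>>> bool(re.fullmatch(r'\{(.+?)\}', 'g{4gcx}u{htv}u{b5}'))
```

`re.fullmatch` is like wrapping the pattern in `^…$` (in single-line mode).
Here there's no way to consume every character, so the call returns None, and `bool(None)` is False.

False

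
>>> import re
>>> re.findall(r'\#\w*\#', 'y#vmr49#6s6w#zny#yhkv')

Walking the string: at [1:8] → '#vmr49#'; at [12:17] → '#zny#'.
No capturing groups, so `findall` returns the 2 full match strings.

['#vmr49#', '#zny#']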